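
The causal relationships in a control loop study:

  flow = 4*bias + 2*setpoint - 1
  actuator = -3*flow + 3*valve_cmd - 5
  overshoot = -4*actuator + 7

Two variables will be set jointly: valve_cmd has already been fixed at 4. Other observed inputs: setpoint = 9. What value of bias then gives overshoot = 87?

bias = -2

With valve_cmd held at 4:
Substituting into the flow equation gives flow = 4*bias + 17.
Substituting into the actuator equation gives actuator = -12*bias - 44.
Substituting into the overshoot equation gives overshoot = 48*bias + 183.
Solve 48*bias + 183 = 87: bias = (87 - 183) / 48 = -2.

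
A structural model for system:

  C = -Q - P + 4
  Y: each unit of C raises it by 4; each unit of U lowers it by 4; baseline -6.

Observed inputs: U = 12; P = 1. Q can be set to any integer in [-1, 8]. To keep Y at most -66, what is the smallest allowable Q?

Q = 6

Substituting into the C equation gives C = -Q + 3.
So Y = -4*Q - 42.
Require -4*Q - 42 ≤ -66, so Q ≥ 6.
The smallest integer in [-1, 8] satisfying this is 6.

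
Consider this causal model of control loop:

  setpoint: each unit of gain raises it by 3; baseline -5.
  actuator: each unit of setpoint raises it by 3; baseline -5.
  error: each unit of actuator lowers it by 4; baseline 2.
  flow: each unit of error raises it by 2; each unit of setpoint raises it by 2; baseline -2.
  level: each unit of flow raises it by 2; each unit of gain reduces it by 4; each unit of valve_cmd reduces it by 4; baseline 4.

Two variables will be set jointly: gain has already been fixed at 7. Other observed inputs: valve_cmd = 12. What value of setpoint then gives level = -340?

With gain held at 7:
Intervening on setpoint fixes its value directly, overriding its dependence on gain.
Substituting into the error equation gives error = -12*setpoint + 22.
Substituting into the flow equation gives flow = -22*setpoint + 42.
Substituting into the level equation gives level = -44*setpoint + 12.
Solve -44*setpoint + 12 = -340: setpoint = (-340 - 12) / -44 = 8.

setpoint = 8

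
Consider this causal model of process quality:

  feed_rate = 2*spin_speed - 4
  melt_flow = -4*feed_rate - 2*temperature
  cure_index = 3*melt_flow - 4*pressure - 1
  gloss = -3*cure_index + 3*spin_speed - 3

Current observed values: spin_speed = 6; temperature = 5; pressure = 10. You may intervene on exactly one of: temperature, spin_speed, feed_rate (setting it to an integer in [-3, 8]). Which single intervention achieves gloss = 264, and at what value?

set feed_rate = 1

Intervening on temperature: gloss = 18*temperature + 426. Reaching 264 requires temperature = -9, outside [-3, 8].
Intervening on spin_speed: gloss = 75*spin_speed + 66. Reaching 264 requires spin_speed = 66/25, not an integer.
Intervening on feed_rate: with other inputs at their observed values, gloss = 36*feed_rate + 228. Solving for 264 gives feed_rate = 1, within [-3, 8].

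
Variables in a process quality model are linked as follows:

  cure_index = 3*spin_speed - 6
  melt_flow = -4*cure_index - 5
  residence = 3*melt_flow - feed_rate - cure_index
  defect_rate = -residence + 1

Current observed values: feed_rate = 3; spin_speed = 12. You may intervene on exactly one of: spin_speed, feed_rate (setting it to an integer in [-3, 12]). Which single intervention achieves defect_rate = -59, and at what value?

set spin_speed = 0

Intervening on spin_speed: with other inputs at their observed values, defect_rate = 39*spin_speed - 59. Solving for -59 gives spin_speed = 0, within [-3, 12].
Intervening on feed_rate: defect_rate = feed_rate + 406. Reaching -59 requires feed_rate = -465, outside [-3, 12].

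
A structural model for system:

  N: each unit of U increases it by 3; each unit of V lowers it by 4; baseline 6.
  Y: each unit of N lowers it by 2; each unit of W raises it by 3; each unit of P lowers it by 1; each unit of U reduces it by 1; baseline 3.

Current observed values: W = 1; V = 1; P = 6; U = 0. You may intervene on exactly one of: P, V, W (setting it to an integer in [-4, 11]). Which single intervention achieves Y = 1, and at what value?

Intervening on P: with other inputs at their observed values, Y = -P + 2. Solving for 1 gives P = 1, within [-4, 11].
Intervening on V: Y = 8*V - 12. Reaching 1 requires V = 13/8, not an integer.
Intervening on W: Y = 3*W - 7. Reaching 1 requires W = 8/3, not an integer.

set P = 1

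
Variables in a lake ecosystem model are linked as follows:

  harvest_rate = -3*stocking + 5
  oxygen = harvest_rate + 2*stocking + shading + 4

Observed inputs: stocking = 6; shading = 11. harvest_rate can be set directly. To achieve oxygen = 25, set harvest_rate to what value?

Intervening on harvest_rate fixes its value directly, overriding its dependence on stocking.
Substituting into the oxygen equation gives oxygen = harvest_rate + 27.
Solve harvest_rate + 27 = 25: harvest_rate = (25 - 27) / 1 = -2.

harvest_rate = -2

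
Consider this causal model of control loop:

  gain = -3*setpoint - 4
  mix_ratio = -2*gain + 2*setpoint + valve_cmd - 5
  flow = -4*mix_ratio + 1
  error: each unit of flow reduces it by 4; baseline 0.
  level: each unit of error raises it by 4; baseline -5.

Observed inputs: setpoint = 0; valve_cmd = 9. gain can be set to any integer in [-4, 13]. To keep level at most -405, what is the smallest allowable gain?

Intervening on gain fixes its value directly, overriding its dependence on setpoint.
Substituting into the mix_ratio equation gives mix_ratio = -2*gain + 4.
Substituting into the flow equation gives flow = 8*gain - 15.
Substituting into the error equation gives error = -32*gain + 60.
This gives level = -128*gain + 235.
Require -128*gain + 235 ≤ -405, so gain ≥ 5.
The smallest integer in [-4, 13] satisfying this is 5.

gain = 5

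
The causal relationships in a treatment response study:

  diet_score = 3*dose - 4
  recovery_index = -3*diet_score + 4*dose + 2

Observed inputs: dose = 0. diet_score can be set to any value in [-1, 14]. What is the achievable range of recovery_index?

-40 to 5

Intervening on diet_score fixes its value directly, overriding its dependence on dose.
Substituting into the recovery_index equation gives recovery_index = -3*diet_score + 2.
Linear in diet_score, so extremes are at the endpoints: diet_score = -1 gives recovery_index = 5; diet_score = 14 gives recovery_index = -40.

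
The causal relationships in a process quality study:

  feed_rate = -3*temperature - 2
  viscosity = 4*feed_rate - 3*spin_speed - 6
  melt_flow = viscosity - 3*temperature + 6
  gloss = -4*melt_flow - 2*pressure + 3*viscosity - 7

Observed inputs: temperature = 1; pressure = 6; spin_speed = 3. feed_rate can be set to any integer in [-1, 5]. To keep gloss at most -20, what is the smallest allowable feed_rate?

feed_rate = 1

Intervening on feed_rate fixes its value directly, overriding its dependence on temperature.
Substituting into the viscosity equation gives viscosity = 4*feed_rate - 15.
This gives melt_flow = 4*feed_rate - 12.
Substituting into the gloss equation gives gloss = -4*feed_rate - 16.
Require -4*feed_rate - 16 ≤ -20, so feed_rate ≥ 1.
The smallest integer in [-1, 5] satisfying this is 1.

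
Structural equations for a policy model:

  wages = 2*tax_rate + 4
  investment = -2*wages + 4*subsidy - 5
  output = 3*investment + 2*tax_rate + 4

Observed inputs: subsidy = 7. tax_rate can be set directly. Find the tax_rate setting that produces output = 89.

tax_rate = -4

Substituting into the investment equation gives investment = -4*tax_rate + 15.
Substituting into the output equation gives output = -10*tax_rate + 49.
Solve -10*tax_rate + 49 = 89: tax_rate = (89 - 49) / -10 = -4.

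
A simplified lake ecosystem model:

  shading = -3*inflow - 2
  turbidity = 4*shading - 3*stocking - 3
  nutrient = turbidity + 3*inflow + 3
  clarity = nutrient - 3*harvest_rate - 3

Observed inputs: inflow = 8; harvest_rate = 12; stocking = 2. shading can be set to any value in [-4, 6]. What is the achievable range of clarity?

Intervening on shading fixes its value directly, overriding its dependence on inflow.
Substituting into the turbidity equation gives turbidity = 4*shading - 9.
Substituting into the nutrient equation gives nutrient = 4*shading + 18.
So clarity = 4*shading - 21.
Linear in shading, so extremes are at the endpoints: shading = -4 gives clarity = -37; shading = 6 gives clarity = 3.

-37 to 3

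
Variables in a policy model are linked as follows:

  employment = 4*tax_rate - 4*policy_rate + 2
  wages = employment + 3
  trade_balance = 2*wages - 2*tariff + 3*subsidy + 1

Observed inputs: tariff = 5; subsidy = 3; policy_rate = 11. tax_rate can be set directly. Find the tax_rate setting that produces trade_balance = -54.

tax_rate = 3

Substituting into the employment equation gives employment = 4*tax_rate - 42.
Substituting into the wages equation gives wages = 4*tax_rate - 39.
So trade_balance = 8*tax_rate - 78.
Solve 8*tax_rate - 78 = -54: tax_rate = (-54 + 78) / 8 = 3.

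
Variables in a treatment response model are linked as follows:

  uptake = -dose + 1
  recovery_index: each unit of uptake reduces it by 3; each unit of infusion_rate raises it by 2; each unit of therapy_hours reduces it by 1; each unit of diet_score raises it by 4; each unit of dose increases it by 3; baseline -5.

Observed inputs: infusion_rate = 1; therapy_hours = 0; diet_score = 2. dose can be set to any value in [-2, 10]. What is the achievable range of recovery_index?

-10 to 62

Substituting into the recovery_index equation gives recovery_index = 6*dose + 2.
Linear in dose, so extremes are at the endpoints: dose = -2 gives recovery_index = -10; dose = 10 gives recovery_index = 62.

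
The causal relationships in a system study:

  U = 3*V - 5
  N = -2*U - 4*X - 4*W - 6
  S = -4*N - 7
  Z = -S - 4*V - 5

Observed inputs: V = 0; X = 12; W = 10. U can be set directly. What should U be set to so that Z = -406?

Intervening on U fixes its value directly, overriding its dependence on V.
Substituting into the N equation gives N = -2*U - 94.
Substituting into the S equation gives S = 8*U + 369.
This gives Z = -8*U - 374.
Solve -8*U - 374 = -406: U = (-406 + 374) / -8 = 4.

U = 4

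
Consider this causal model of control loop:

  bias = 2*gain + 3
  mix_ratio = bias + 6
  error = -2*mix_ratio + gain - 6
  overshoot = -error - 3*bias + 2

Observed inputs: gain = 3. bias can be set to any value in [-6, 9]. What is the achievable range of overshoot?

8 to 23

Intervening on bias fixes its value directly, overriding its dependence on gain.
Substituting into the error equation gives error = -2*bias - 15.
Substituting into the overshoot equation gives overshoot = -bias + 17.
Linear in bias, so extremes are at the endpoints: bias = -6 gives overshoot = 23; bias = 9 gives overshoot = 8.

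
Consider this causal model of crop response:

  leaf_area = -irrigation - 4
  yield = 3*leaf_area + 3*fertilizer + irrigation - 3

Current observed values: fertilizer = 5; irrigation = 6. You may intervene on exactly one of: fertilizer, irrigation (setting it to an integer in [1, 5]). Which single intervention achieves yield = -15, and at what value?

set fertilizer = 4

Intervening on fertilizer: with other inputs at their observed values, yield = 3*fertilizer - 27. Solving for -15 gives fertilizer = 4, within [1, 5].
Intervening on irrigation: yield = -2*irrigation. Reaching -15 requires irrigation = 15/2, not an integer.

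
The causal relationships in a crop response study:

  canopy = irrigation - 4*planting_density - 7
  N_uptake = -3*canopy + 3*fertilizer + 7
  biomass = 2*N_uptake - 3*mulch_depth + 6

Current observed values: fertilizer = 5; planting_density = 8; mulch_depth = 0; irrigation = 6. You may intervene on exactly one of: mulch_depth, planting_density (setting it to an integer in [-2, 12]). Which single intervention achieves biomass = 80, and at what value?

set planting_density = 1

Intervening on mulch_depth: biomass = -3*mulch_depth + 248. Reaching 80 requires mulch_depth = 56, outside [-2, 12].
Intervening on planting_density: with other inputs at their observed values, biomass = 24*planting_density + 56. Solving for 80 gives planting_density = 1, within [-2, 12].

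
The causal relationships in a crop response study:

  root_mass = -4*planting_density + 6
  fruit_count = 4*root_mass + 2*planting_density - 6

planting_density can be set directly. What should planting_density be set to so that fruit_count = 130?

Substituting into the fruit_count equation gives fruit_count = -14*planting_density + 18.
Solve -14*planting_density + 18 = 130: planting_density = (130 - 18) / -14 = -8.

planting_density = -8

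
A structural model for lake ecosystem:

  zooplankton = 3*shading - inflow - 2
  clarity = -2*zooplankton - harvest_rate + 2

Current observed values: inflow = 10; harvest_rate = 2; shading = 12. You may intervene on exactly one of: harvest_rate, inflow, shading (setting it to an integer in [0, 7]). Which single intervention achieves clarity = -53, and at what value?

set harvest_rate = 7

Intervening on harvest_rate: with other inputs at their observed values, clarity = -harvest_rate - 46. Solving for -53 gives harvest_rate = 7, within [0, 7].
Intervening on inflow: clarity = 2*inflow - 68. Reaching -53 requires inflow = 15/2, not an integer.
Intervening on shading: clarity = -6*shading + 24. Reaching -53 requires shading = 77/6, not an integer.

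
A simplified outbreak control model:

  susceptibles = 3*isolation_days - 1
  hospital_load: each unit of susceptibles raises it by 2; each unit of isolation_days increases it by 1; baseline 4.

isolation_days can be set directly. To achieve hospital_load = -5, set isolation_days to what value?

isolation_days = -1

Substituting into the hospital_load equation gives hospital_load = 7*isolation_days + 2.
Solve 7*isolation_days + 2 = -5: isolation_days = (-5 - 2) / 7 = -1.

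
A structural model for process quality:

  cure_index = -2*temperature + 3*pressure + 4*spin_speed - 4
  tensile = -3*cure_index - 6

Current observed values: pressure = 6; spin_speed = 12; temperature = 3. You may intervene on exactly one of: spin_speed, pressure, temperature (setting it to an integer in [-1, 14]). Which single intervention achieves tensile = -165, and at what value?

set pressure = 5

Intervening on spin_speed: tensile = -12*spin_speed - 30. Reaching -165 requires spin_speed = 45/4, not an integer.
Intervening on pressure: with other inputs at their observed values, tensile = -9*pressure - 120. Solving for -165 gives pressure = 5, within [-1, 14].
Intervening on temperature: tensile = 6*temperature - 192. Reaching -165 requires temperature = 9/2, not an integer.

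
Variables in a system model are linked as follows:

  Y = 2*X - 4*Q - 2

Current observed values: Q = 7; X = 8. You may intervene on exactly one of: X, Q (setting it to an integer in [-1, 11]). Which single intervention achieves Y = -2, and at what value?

Intervening on X: Y = 2*X - 30. Reaching -2 requires X = 14, outside [-1, 11].
Intervening on Q: with other inputs at their observed values, Y = -4*Q + 14. Solving for -2 gives Q = 4, within [-1, 11].

set Q = 4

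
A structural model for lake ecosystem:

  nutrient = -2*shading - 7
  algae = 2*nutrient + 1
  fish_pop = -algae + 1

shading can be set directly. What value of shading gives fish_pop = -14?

shading = -7

Substituting into the algae equation gives algae = -4*shading - 13.
Substituting into the fish_pop equation gives fish_pop = 4*shading + 14.
Solve 4*shading + 14 = -14: shading = (-14 - 14) / 4 = -7.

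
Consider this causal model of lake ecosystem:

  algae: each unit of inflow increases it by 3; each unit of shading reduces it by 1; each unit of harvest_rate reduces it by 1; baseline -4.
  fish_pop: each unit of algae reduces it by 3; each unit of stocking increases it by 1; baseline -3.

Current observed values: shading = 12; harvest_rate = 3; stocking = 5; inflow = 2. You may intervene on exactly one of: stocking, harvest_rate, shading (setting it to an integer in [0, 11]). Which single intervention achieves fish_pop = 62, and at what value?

Intervening on stocking: fish_pop = stocking + 36. Reaching 62 requires stocking = 26, outside [0, 11].
Intervening on harvest_rate: with other inputs at their observed values, fish_pop = 3*harvest_rate + 32. Solving for 62 gives harvest_rate = 10, within [0, 11].
Intervening on shading: fish_pop = 3*shading + 5. Reaching 62 requires shading = 19, outside [0, 11].

set harvest_rate = 10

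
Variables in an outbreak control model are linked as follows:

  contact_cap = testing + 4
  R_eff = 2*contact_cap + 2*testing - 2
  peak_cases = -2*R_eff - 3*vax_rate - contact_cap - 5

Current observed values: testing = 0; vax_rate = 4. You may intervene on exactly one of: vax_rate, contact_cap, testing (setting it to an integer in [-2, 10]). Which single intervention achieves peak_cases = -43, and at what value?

Intervening on vax_rate: peak_cases = -3*vax_rate - 21. Reaching -43 requires vax_rate = 22/3, not an integer.
Intervening on contact_cap: with other inputs at their observed values, peak_cases = -5*contact_cap - 13. Solving for -43 gives contact_cap = 6, within [-2, 10].
Intervening on testing: peak_cases = -9*testing - 33. Reaching -43 requires testing = 10/9, not an integer.

set contact_cap = 6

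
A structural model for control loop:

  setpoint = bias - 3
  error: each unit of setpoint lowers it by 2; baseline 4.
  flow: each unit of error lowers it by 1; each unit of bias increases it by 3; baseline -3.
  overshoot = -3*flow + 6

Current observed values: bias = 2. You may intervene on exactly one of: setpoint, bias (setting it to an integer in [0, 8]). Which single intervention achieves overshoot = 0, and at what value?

Intervening on setpoint: overshoot = -6*setpoint + 9. Reaching 0 requires setpoint = 3/2, not an integer.
Intervening on bias: with other inputs at their observed values, overshoot = -15*bias + 45. Solving for 0 gives bias = 3, within [0, 8].

set bias = 3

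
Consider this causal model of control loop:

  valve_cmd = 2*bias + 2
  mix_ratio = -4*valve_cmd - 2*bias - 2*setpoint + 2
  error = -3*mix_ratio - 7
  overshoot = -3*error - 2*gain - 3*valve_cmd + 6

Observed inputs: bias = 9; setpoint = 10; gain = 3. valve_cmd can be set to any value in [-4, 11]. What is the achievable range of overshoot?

Intervening on valve_cmd fixes its value directly, overriding its dependence on bias.
Substituting into the mix_ratio equation gives mix_ratio = -4*valve_cmd - 36.
Substituting into the error equation gives error = 12*valve_cmd + 101.
So overshoot = -39*valve_cmd - 303.
Linear in valve_cmd, so extremes are at the endpoints: valve_cmd = -4 gives overshoot = -147; valve_cmd = 11 gives overshoot = -732.

-732 to -147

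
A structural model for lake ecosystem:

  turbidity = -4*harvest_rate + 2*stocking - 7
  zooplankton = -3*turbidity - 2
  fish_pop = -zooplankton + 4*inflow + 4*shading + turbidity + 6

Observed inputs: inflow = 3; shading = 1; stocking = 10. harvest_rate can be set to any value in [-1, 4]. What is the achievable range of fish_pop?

12 to 92

Substituting into the turbidity equation gives turbidity = -4*harvest_rate + 13.
Substituting into the zooplankton equation gives zooplankton = 12*harvest_rate - 41.
So fish_pop = -16*harvest_rate + 76.
Linear in harvest_rate, so extremes are at the endpoints: harvest_rate = -1 gives fish_pop = 92; harvest_rate = 4 gives fish_pop = 12.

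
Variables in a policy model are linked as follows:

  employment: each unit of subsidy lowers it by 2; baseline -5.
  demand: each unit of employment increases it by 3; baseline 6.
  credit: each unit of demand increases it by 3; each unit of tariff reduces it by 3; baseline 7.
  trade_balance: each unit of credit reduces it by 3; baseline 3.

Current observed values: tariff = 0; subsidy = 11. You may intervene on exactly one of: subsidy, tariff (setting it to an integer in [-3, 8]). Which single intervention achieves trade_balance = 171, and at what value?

set subsidy = 2

Intervening on subsidy: with other inputs at their observed values, trade_balance = 54*subsidy + 63. Solving for 171 gives subsidy = 2, within [-3, 8].
Intervening on tariff: trade_balance = 9*tariff + 657. Reaching 171 requires tariff = -54, outside [-3, 8].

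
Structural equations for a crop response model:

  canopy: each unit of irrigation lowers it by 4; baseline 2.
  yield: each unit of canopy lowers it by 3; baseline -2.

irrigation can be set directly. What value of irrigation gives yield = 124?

irrigation = 11

Substituting into the yield equation gives yield = 12*irrigation - 8.
Solve 12*irrigation - 8 = 124: irrigation = (124 + 8) / 12 = 11.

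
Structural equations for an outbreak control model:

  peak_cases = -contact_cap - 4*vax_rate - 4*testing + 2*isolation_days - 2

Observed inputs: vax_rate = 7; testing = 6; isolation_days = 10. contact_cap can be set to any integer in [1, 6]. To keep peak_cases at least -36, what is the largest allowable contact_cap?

contact_cap = 2

Substituting into the peak_cases equation gives peak_cases = -contact_cap - 34.
Require -contact_cap - 34 ≥ -36, so contact_cap ≤ 2.
The largest integer in [1, 6] satisfying this is 2.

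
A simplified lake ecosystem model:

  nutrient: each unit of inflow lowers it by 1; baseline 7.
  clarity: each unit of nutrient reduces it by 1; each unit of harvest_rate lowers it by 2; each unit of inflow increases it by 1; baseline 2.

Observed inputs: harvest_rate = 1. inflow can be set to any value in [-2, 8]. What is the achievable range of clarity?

Substituting into the clarity equation gives clarity = 2*inflow - 7.
Linear in inflow, so extremes are at the endpoints: inflow = -2 gives clarity = -11; inflow = 8 gives clarity = 9.

-11 to 9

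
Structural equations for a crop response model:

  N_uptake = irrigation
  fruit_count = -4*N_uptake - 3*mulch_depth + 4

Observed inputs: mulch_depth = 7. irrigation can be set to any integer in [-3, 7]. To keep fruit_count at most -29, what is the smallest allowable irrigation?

Substituting into the fruit_count equation gives fruit_count = -4*irrigation - 17.
Require -4*irrigation - 17 ≤ -29, so irrigation ≥ 3.
The smallest integer in [-3, 7] satisfying this is 3.

irrigation = 3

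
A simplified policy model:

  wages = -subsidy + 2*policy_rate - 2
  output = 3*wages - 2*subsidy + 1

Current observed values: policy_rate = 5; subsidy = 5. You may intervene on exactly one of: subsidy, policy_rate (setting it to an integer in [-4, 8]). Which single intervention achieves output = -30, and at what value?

set policy_rate = 0

Intervening on subsidy: output = -5*subsidy + 25. Reaching -30 requires subsidy = 11, outside [-4, 8].
Intervening on policy_rate: with other inputs at their observed values, output = 6*policy_rate - 30. Solving for -30 gives policy_rate = 0, within [-4, 8].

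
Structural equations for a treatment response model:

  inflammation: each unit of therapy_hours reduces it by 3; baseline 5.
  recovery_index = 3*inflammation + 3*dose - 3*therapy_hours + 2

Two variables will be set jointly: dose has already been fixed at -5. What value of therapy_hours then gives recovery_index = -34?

therapy_hours = 3

With dose held at -5:
Substituting into the recovery_index equation gives recovery_index = -12*therapy_hours + 2.
Solve -12*therapy_hours + 2 = -34: therapy_hours = (-34 - 2) / -12 = 3.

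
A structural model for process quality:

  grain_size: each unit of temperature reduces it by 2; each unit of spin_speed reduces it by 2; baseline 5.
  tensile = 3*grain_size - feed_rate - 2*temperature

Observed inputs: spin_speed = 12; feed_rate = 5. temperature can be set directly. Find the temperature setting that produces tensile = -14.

Substituting into the grain_size equation gives grain_size = -2*temperature - 19.
Substituting into the tensile equation gives tensile = -8*temperature - 62.
Solve -8*temperature - 62 = -14: temperature = (-14 + 62) / -8 = -6.

temperature = -6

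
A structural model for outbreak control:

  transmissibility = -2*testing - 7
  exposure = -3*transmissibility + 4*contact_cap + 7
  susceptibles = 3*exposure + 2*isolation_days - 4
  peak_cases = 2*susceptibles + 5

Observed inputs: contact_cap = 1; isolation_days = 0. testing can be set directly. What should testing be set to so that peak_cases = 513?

Substituting into the exposure equation gives exposure = 6*testing + 32.
susceptibles becomes 18*testing + 92.
Substituting into the peak_cases equation gives peak_cases = 36*testing + 189.
Solve 36*testing + 189 = 513: testing = (513 - 189) / 36 = 9.

testing = 9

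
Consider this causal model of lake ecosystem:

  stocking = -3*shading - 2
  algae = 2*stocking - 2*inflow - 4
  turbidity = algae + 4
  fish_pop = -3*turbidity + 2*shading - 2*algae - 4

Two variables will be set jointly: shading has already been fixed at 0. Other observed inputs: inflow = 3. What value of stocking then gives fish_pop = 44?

stocking = -1

With shading held at 0:
Intervening on stocking fixes its value directly, overriding its dependence on shading.
Substituting into the algae equation gives algae = 2*stocking - 10.
Substituting into the turbidity equation gives turbidity = 2*stocking - 6.
Substituting into the fish_pop equation gives fish_pop = -10*stocking + 34.
Solve -10*stocking + 34 = 44: stocking = (44 - 34) / -10 = -1.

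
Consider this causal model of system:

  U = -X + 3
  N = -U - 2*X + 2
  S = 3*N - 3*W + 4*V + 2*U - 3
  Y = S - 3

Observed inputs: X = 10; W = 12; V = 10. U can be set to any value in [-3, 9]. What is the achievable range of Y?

-65 to -53

Intervening on U fixes its value directly, overriding its dependence on X.
Substituting into the N equation gives N = -U - 18.
S becomes -U - 53.
This gives Y = -U - 56.
Linear in U, so extremes are at the endpoints: U = -3 gives Y = -53; U = 9 gives Y = -65.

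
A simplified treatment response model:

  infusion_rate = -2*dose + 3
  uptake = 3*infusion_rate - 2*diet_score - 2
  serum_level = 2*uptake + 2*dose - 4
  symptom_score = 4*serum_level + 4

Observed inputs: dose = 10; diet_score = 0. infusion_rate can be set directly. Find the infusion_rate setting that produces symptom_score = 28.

Intervening on infusion_rate fixes its value directly, overriding its dependence on dose.
Substituting into the uptake equation gives uptake = 3*infusion_rate - 2.
So serum_level = 6*infusion_rate + 12.
Substituting into the symptom_score equation gives symptom_score = 24*infusion_rate + 52.
Solve 24*infusion_rate + 52 = 28: infusion_rate = (28 - 52) / 24 = -1.

infusion_rate = -1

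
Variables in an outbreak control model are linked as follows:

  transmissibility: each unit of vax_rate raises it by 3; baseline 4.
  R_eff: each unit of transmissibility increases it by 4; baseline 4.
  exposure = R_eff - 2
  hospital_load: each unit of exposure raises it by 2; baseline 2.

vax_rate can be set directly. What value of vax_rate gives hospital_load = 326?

Substituting into the R_eff equation gives R_eff = 12*vax_rate + 20.
exposure becomes 12*vax_rate + 18.
hospital_load becomes 24*vax_rate + 38.
Solve 24*vax_rate + 38 = 326: vax_rate = (326 - 38) / 24 = 12.

vax_rate = 12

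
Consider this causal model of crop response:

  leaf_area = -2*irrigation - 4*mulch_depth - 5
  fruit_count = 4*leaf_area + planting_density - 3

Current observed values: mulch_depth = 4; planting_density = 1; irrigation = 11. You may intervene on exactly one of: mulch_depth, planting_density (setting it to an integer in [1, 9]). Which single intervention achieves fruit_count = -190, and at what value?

set mulch_depth = 5

Intervening on mulch_depth: with other inputs at their observed values, fruit_count = -16*mulch_depth - 110. Solving for -190 gives mulch_depth = 5, within [1, 9].
Intervening on planting_density: fruit_count = planting_density - 175. Reaching -190 requires planting_density = -15, outside [1, 9].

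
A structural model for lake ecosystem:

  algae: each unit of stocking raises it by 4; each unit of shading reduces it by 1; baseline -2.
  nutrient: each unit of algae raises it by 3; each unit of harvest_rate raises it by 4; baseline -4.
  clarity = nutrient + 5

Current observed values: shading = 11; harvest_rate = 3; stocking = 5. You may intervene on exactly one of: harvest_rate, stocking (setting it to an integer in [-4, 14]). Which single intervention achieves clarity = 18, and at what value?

set harvest_rate = -1

Intervening on harvest_rate: with other inputs at their observed values, clarity = 4*harvest_rate + 22. Solving for 18 gives harvest_rate = -1, within [-4, 14].
Intervening on stocking: clarity = 12*stocking - 26. Reaching 18 requires stocking = 11/3, not an integer.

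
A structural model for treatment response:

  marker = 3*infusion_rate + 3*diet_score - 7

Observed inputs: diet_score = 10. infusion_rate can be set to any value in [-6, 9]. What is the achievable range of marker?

Substituting into the marker equation gives marker = 3*infusion_rate + 23.
Linear in infusion_rate, so extremes are at the endpoints: infusion_rate = -6 gives marker = 5; infusion_rate = 9 gives marker = 50.

5 to 50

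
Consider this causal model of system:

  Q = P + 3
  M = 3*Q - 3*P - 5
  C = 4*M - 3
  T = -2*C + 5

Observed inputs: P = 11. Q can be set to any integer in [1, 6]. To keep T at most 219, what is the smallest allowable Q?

Q = 4

Intervening on Q fixes its value directly, overriding its dependence on P.
Substituting into the M equation gives M = 3*Q - 38.
Substituting into the C equation gives C = 12*Q - 155.
Substituting into the T equation gives T = -24*Q + 315.
Require -24*Q + 315 ≤ 219, so Q ≥ 4.
The smallest integer in [1, 6] satisfying this is 4.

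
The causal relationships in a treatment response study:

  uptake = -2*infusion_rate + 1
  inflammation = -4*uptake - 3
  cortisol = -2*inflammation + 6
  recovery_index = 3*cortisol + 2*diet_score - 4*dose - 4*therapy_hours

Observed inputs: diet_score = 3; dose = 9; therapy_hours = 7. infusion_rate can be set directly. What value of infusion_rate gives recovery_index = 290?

Substituting into the inflammation equation gives inflammation = 8*infusion_rate - 7.
Substituting into the cortisol equation gives cortisol = -16*infusion_rate + 20.
Substituting into the recovery_index equation gives recovery_index = -48*infusion_rate + 2.
Solve -48*infusion_rate + 2 = 290: infusion_rate = (290 - 2) / -48 = -6.

infusion_rate = -6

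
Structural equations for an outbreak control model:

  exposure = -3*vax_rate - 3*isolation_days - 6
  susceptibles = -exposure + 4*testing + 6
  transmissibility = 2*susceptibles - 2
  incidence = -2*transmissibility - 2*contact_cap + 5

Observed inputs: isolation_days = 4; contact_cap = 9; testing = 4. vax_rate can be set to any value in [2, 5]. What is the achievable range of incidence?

Substituting into the exposure equation gives exposure = -3*vax_rate - 18.
susceptibles becomes 3*vax_rate + 40.
Substituting into the transmissibility equation gives transmissibility = 6*vax_rate + 78.
This gives incidence = -12*vax_rate - 169.
Linear in vax_rate, so extremes are at the endpoints: vax_rate = 2 gives incidence = -193; vax_rate = 5 gives incidence = -229.

-229 to -193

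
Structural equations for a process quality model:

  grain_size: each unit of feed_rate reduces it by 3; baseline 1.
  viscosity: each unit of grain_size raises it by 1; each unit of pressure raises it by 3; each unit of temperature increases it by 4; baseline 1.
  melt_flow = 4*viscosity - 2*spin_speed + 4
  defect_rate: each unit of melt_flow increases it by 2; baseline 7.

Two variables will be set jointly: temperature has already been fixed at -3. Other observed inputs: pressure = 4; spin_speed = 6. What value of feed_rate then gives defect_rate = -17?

feed_rate = 1

With temperature held at -3:
Substituting into the viscosity equation gives viscosity = -3*feed_rate + 2.
Substituting into the melt_flow equation gives melt_flow = -12*feed_rate.
Substituting into the defect_rate equation gives defect_rate = -24*feed_rate + 7.
Solve -24*feed_rate + 7 = -17: feed_rate = (-17 - 7) / -24 = 1.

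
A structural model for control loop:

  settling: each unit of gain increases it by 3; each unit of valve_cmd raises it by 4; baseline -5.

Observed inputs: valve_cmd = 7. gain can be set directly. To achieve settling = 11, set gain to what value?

Substituting into the settling equation gives settling = 3*gain + 23.
Solve 3*gain + 23 = 11: gain = (11 - 23) / 3 = -4.

gain = -4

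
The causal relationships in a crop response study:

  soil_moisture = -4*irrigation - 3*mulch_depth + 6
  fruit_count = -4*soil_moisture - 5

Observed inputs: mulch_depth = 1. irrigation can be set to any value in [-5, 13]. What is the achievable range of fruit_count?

Substituting into the soil_moisture equation gives soil_moisture = -4*irrigation + 3.
Substituting into the fruit_count equation gives fruit_count = 16*irrigation - 17.
Linear in irrigation, so extremes are at the endpoints: irrigation = -5 gives fruit_count = -97; irrigation = 13 gives fruit_count = 191.

-97 to 191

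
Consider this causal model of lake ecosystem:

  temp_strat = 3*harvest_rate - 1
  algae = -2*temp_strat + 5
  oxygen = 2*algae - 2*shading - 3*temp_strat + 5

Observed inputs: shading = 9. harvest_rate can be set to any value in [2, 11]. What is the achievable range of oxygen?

Substituting into the algae equation gives algae = -6*harvest_rate + 7.
Substituting into the oxygen equation gives oxygen = -21*harvest_rate + 4.
Linear in harvest_rate, so extremes are at the endpoints: harvest_rate = 2 gives oxygen = -38; harvest_rate = 11 gives oxygen = -227.

-227 to -38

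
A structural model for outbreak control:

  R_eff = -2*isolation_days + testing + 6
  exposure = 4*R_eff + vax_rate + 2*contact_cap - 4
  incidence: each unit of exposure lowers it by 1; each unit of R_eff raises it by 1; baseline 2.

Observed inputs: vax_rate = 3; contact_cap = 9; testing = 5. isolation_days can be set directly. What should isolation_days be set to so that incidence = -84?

Substituting into the R_eff equation gives R_eff = -2*isolation_days + 11.
exposure becomes -8*isolation_days + 61.
So incidence = 6*isolation_days - 48.
Solve 6*isolation_days - 48 = -84: isolation_days = (-84 + 48) / 6 = -6.

isolation_days = -6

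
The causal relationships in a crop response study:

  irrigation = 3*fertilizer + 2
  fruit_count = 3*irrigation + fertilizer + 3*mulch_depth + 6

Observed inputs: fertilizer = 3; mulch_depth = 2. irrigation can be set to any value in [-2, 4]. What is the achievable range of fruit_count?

9 to 27

Intervening on irrigation fixes its value directly, overriding its dependence on fertilizer.
Substituting into the fruit_count equation gives fruit_count = 3*irrigation + 15.
Linear in irrigation, so extremes are at the endpoints: irrigation = -2 gives fruit_count = 9; irrigation = 4 gives fruit_count = 27.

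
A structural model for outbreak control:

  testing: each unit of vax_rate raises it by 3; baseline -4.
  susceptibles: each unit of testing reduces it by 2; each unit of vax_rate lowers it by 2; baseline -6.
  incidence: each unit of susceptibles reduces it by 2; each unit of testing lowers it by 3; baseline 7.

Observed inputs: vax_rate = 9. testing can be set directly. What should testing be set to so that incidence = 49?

testing = -6

Intervening on testing fixes its value directly, overriding its dependence on vax_rate.
Substituting into the susceptibles equation gives susceptibles = -2*testing - 24.
This gives incidence = testing + 55.
Solve testing + 55 = 49: testing = (49 - 55) / 1 = -6.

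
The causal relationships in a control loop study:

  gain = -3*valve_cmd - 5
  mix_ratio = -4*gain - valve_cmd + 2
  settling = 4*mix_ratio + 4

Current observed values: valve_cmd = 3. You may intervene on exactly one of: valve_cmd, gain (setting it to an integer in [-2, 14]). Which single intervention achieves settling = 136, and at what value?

set valve_cmd = 1

Intervening on valve_cmd: with other inputs at their observed values, settling = 44*valve_cmd + 92. Solving for 136 gives valve_cmd = 1, within [-2, 14].
Intervening on gain: settling = -16*gain. Reaching 136 requires gain = -17/2, not an integer.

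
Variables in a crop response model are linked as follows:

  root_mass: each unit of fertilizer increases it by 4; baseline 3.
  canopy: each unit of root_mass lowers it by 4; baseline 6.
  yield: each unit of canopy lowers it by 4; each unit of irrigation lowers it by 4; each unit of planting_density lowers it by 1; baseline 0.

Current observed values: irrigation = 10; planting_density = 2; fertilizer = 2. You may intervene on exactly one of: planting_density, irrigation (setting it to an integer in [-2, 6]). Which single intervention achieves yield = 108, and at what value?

Intervening on planting_density: with other inputs at their observed values, yield = -planting_density + 112. Solving for 108 gives planting_density = 4, within [-2, 6].
Intervening on irrigation: yield = -4*irrigation + 150. Reaching 108 requires irrigation = 21/2, not an integer.

set planting_density = 4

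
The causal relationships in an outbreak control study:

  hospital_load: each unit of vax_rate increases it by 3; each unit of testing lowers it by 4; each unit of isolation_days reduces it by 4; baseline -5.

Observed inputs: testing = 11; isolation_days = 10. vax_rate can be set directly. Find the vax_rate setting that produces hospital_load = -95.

vax_rate = -2

Substituting into the hospital_load equation gives hospital_load = 3*vax_rate - 89.
Solve 3*vax_rate - 89 = -95: vax_rate = (-95 + 89) / 3 = -2.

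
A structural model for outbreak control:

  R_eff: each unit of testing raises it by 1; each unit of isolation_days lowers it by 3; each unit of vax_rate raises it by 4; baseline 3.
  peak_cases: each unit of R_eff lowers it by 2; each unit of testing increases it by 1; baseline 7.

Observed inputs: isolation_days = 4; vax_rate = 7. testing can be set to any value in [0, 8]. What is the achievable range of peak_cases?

-39 to -31

Substituting into the R_eff equation gives R_eff = testing + 19.
Substituting into the peak_cases equation gives peak_cases = -testing - 31.
Linear in testing, so extremes are at the endpoints: testing = 0 gives peak_cases = -31; testing = 8 gives peak_cases = -39.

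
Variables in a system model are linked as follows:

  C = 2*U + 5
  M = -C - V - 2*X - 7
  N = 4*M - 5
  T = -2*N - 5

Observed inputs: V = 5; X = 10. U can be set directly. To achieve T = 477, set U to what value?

U = 11

Substituting into the M equation gives M = -2*U - 37.
So N = -8*U - 153.
T becomes 16*U + 301.
Solve 16*U + 301 = 477: U = (477 - 301) / 16 = 11.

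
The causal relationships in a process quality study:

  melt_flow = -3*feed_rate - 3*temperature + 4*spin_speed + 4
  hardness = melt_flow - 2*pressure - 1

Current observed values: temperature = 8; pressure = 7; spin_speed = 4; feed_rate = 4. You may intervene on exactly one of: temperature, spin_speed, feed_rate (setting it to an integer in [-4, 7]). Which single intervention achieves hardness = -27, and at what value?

Intervening on temperature: hardness = -3*temperature - 7. Reaching -27 requires temperature = 20/3, not an integer.
Intervening on spin_speed: with other inputs at their observed values, hardness = 4*spin_speed - 47. Solving for -27 gives spin_speed = 5, within [-4, 7].
Intervening on feed_rate: hardness = -3*feed_rate - 19. Reaching -27 requires feed_rate = 8/3, not an integer.

set spin_speed = 5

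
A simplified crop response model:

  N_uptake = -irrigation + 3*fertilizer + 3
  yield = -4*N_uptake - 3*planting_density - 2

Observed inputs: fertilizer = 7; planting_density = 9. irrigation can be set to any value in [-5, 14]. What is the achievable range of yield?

Substituting into the N_uptake equation gives N_uptake = -irrigation + 24.
This gives yield = 4*irrigation - 125.
Linear in irrigation, so extremes are at the endpoints: irrigation = -5 gives yield = -145; irrigation = 14 gives yield = -69.

-145 to -69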